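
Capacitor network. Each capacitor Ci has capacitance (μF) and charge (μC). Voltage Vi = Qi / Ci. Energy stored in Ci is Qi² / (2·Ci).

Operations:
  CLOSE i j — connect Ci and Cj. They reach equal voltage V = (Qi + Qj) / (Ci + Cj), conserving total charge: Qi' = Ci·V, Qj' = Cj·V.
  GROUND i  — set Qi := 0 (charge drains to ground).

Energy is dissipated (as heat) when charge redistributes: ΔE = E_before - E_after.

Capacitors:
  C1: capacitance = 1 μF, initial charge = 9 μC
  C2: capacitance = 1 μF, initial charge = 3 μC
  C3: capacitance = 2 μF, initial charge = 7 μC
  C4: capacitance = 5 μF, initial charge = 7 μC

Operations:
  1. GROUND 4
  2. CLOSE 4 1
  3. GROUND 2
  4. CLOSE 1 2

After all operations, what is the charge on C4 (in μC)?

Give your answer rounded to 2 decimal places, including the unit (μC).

Initial: C1(1μF, Q=9μC, V=9.00V), C2(1μF, Q=3μC, V=3.00V), C3(2μF, Q=7μC, V=3.50V), C4(5μF, Q=7μC, V=1.40V)
Op 1: GROUND 4: Q4=0; energy lost=4.900
Op 2: CLOSE 4-1: Q_total=9.00, C_total=6.00, V=1.50; Q4=7.50, Q1=1.50; dissipated=33.750
Op 3: GROUND 2: Q2=0; energy lost=4.500
Op 4: CLOSE 1-2: Q_total=1.50, C_total=2.00, V=0.75; Q1=0.75, Q2=0.75; dissipated=0.562
Final charges: Q1=0.75, Q2=0.75, Q3=7.00, Q4=7.50

Answer: 7.50 μC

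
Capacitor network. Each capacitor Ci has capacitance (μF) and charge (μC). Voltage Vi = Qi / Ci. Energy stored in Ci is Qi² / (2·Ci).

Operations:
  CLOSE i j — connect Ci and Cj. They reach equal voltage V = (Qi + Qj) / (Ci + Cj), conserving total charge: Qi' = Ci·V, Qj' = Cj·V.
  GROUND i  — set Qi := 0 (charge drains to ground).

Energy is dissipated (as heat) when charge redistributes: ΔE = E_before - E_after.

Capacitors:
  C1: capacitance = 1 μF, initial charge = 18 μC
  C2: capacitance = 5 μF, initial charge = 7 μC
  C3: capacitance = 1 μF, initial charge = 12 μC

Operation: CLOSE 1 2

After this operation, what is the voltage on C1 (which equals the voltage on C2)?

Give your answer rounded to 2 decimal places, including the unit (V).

Answer: 4.17 V

Derivation:
Initial: C1(1μF, Q=18μC, V=18.00V), C2(5μF, Q=7μC, V=1.40V), C3(1μF, Q=12μC, V=12.00V)
Op 1: CLOSE 1-2: Q_total=25.00, C_total=6.00, V=4.17; Q1=4.17, Q2=20.83; dissipated=114.817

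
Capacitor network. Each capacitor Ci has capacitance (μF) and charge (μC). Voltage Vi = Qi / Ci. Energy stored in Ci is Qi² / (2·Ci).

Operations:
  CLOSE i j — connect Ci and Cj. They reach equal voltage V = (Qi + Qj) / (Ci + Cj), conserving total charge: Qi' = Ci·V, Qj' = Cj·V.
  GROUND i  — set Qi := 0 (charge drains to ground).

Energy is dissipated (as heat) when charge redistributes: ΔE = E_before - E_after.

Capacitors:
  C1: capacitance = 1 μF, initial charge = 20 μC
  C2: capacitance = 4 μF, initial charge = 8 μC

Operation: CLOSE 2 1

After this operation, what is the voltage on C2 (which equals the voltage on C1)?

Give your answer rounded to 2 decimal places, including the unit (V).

Answer: 5.60 V

Derivation:
Initial: C1(1μF, Q=20μC, V=20.00V), C2(4μF, Q=8μC, V=2.00V)
Op 1: CLOSE 2-1: Q_total=28.00, C_total=5.00, V=5.60; Q2=22.40, Q1=5.60; dissipated=129.600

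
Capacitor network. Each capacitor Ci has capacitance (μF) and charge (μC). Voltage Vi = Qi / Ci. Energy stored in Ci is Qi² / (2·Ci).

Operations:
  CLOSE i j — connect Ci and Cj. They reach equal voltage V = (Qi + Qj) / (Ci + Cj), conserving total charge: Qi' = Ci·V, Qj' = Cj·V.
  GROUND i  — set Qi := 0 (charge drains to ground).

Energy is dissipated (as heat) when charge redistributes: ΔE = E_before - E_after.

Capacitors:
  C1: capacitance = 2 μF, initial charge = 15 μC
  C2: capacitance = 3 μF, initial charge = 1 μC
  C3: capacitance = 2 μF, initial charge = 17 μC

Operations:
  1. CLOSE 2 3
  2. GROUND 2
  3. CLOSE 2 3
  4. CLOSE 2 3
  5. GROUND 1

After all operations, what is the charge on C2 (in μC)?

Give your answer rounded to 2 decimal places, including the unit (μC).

Answer: 4.32 μC

Derivation:
Initial: C1(2μF, Q=15μC, V=7.50V), C2(3μF, Q=1μC, V=0.33V), C3(2μF, Q=17μC, V=8.50V)
Op 1: CLOSE 2-3: Q_total=18.00, C_total=5.00, V=3.60; Q2=10.80, Q3=7.20; dissipated=40.017
Op 2: GROUND 2: Q2=0; energy lost=19.440
Op 3: CLOSE 2-3: Q_total=7.20, C_total=5.00, V=1.44; Q2=4.32, Q3=2.88; dissipated=7.776
Op 4: CLOSE 2-3: Q_total=7.20, C_total=5.00, V=1.44; Q2=4.32, Q3=2.88; dissipated=0.000
Op 5: GROUND 1: Q1=0; energy lost=56.250
Final charges: Q1=0.00, Q2=4.32, Q3=2.88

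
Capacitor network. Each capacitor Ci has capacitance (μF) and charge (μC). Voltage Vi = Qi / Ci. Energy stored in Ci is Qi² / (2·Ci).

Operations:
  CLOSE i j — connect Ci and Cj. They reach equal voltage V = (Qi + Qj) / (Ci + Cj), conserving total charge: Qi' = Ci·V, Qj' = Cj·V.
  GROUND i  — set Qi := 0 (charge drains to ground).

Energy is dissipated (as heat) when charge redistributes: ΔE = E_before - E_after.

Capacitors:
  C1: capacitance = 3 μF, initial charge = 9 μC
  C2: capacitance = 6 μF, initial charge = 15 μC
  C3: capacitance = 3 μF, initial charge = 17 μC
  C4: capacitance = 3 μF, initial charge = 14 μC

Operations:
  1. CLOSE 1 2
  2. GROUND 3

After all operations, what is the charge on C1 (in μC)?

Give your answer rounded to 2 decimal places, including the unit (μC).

Answer: 8.00 μC

Derivation:
Initial: C1(3μF, Q=9μC, V=3.00V), C2(6μF, Q=15μC, V=2.50V), C3(3μF, Q=17μC, V=5.67V), C4(3μF, Q=14μC, V=4.67V)
Op 1: CLOSE 1-2: Q_total=24.00, C_total=9.00, V=2.67; Q1=8.00, Q2=16.00; dissipated=0.250
Op 2: GROUND 3: Q3=0; energy lost=48.167
Final charges: Q1=8.00, Q2=16.00, Q3=0.00, Q4=14.00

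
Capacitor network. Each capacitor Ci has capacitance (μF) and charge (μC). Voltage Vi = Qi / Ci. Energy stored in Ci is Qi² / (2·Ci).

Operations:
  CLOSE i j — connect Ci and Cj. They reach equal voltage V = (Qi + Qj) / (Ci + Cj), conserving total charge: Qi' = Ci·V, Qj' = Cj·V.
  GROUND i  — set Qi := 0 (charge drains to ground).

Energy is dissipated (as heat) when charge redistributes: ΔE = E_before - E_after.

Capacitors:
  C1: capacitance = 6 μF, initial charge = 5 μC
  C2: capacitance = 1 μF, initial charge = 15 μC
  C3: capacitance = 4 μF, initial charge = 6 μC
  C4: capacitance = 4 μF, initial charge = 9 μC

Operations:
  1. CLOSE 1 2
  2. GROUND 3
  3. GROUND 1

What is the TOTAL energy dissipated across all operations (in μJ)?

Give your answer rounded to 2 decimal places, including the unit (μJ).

Initial: C1(6μF, Q=5μC, V=0.83V), C2(1μF, Q=15μC, V=15.00V), C3(4μF, Q=6μC, V=1.50V), C4(4μF, Q=9μC, V=2.25V)
Op 1: CLOSE 1-2: Q_total=20.00, C_total=7.00, V=2.86; Q1=17.14, Q2=2.86; dissipated=86.012
Op 2: GROUND 3: Q3=0; energy lost=4.500
Op 3: GROUND 1: Q1=0; energy lost=24.490
Total dissipated: 115.002 μJ

Answer: 115.00 μJ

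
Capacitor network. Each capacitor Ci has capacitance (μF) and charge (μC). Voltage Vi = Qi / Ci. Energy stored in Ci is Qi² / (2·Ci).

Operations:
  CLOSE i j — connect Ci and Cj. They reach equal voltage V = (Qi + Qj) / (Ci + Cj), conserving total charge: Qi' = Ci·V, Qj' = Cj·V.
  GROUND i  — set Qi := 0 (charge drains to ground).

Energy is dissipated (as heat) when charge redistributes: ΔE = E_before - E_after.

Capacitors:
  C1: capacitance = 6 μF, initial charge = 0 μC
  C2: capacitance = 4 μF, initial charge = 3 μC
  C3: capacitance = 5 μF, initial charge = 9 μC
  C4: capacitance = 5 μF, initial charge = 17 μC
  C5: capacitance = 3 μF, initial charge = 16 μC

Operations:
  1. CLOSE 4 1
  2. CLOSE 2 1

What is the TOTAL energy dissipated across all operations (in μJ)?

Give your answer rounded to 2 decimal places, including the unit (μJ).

Answer: 16.52 μJ

Derivation:
Initial: C1(6μF, Q=0μC, V=0.00V), C2(4μF, Q=3μC, V=0.75V), C3(5μF, Q=9μC, V=1.80V), C4(5μF, Q=17μC, V=3.40V), C5(3μF, Q=16μC, V=5.33V)
Op 1: CLOSE 4-1: Q_total=17.00, C_total=11.00, V=1.55; Q4=7.73, Q1=9.27; dissipated=15.764
Op 2: CLOSE 2-1: Q_total=12.27, C_total=10.00, V=1.23; Q2=4.91, Q1=7.36; dissipated=0.759
Total dissipated: 16.523 μJ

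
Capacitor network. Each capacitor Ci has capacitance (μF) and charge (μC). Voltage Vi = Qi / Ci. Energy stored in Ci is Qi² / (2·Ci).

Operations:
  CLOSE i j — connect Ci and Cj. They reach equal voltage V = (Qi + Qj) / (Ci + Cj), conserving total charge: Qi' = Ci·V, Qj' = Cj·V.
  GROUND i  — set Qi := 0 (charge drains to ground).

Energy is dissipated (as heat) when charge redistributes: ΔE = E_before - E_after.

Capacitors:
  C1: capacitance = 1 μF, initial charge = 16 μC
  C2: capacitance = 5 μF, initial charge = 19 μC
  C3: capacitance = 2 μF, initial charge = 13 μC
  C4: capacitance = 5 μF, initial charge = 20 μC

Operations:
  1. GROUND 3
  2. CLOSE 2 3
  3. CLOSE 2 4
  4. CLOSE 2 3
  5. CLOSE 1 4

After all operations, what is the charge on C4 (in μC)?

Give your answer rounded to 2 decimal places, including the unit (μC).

Answer: 27.32 μC

Derivation:
Initial: C1(1μF, Q=16μC, V=16.00V), C2(5μF, Q=19μC, V=3.80V), C3(2μF, Q=13μC, V=6.50V), C4(5μF, Q=20μC, V=4.00V)
Op 1: GROUND 3: Q3=0; energy lost=42.250
Op 2: CLOSE 2-3: Q_total=19.00, C_total=7.00, V=2.71; Q2=13.57, Q3=5.43; dissipated=10.314
Op 3: CLOSE 2-4: Q_total=33.57, C_total=10.00, V=3.36; Q2=16.79, Q4=16.79; dissipated=2.066
Op 4: CLOSE 2-3: Q_total=22.21, C_total=7.00, V=3.17; Q2=15.87, Q3=6.35; dissipated=0.295
Op 5: CLOSE 1-4: Q_total=32.79, C_total=6.00, V=5.46; Q1=5.46, Q4=27.32; dissipated=66.601
Final charges: Q1=5.46, Q2=15.87, Q3=6.35, Q4=27.32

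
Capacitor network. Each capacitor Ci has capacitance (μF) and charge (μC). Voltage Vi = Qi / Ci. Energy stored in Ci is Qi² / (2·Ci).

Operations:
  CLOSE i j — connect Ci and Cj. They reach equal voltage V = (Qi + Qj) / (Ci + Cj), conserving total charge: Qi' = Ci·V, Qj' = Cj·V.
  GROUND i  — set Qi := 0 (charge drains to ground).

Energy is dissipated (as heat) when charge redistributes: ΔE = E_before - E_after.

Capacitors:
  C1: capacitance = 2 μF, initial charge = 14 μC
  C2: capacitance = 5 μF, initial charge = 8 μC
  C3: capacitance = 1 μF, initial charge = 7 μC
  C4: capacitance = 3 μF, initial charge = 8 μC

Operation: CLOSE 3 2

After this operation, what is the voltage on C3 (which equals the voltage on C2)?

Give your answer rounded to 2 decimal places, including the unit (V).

Initial: C1(2μF, Q=14μC, V=7.00V), C2(5μF, Q=8μC, V=1.60V), C3(1μF, Q=7μC, V=7.00V), C4(3μF, Q=8μC, V=2.67V)
Op 1: CLOSE 3-2: Q_total=15.00, C_total=6.00, V=2.50; Q3=2.50, Q2=12.50; dissipated=12.150

Answer: 2.50 V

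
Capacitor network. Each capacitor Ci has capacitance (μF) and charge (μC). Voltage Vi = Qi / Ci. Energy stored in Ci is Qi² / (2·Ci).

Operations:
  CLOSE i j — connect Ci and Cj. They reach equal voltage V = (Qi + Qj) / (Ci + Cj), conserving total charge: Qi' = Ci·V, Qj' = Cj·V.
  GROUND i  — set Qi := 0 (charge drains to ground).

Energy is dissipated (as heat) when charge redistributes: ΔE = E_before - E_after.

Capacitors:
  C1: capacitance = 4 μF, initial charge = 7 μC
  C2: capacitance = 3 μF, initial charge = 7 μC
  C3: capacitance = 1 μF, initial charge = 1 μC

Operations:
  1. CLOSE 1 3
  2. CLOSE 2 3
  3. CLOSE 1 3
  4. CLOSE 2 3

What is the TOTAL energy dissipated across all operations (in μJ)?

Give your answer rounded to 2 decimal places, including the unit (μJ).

Initial: C1(4μF, Q=7μC, V=1.75V), C2(3μF, Q=7μC, V=2.33V), C3(1μF, Q=1μC, V=1.00V)
Op 1: CLOSE 1-3: Q_total=8.00, C_total=5.00, V=1.60; Q1=6.40, Q3=1.60; dissipated=0.225
Op 2: CLOSE 2-3: Q_total=8.60, C_total=4.00, V=2.15; Q2=6.45, Q3=2.15; dissipated=0.202
Op 3: CLOSE 1-3: Q_total=8.55, C_total=5.00, V=1.71; Q1=6.84, Q3=1.71; dissipated=0.121
Op 4: CLOSE 2-3: Q_total=8.16, C_total=4.00, V=2.04; Q2=6.12, Q3=2.04; dissipated=0.073
Total dissipated: 0.620 μJ

Answer: 0.62 μJ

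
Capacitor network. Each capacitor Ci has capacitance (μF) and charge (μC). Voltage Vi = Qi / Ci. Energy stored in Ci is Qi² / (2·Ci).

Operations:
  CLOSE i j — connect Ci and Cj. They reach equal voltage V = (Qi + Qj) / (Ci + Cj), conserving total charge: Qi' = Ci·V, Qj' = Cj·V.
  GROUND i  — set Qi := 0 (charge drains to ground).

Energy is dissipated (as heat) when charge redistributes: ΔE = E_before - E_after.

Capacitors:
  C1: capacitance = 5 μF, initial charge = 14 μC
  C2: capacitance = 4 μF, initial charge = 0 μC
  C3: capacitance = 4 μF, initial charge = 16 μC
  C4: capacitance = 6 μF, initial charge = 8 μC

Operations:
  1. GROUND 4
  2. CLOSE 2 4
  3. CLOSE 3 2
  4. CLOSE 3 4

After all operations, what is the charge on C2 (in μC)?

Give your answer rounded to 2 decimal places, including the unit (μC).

Answer: 8.00 μC

Derivation:
Initial: C1(5μF, Q=14μC, V=2.80V), C2(4μF, Q=0μC, V=0.00V), C3(4μF, Q=16μC, V=4.00V), C4(6μF, Q=8μC, V=1.33V)
Op 1: GROUND 4: Q4=0; energy lost=5.333
Op 2: CLOSE 2-4: Q_total=0.00, C_total=10.00, V=0.00; Q2=0.00, Q4=0.00; dissipated=0.000
Op 3: CLOSE 3-2: Q_total=16.00, C_total=8.00, V=2.00; Q3=8.00, Q2=8.00; dissipated=16.000
Op 4: CLOSE 3-4: Q_total=8.00, C_total=10.00, V=0.80; Q3=3.20, Q4=4.80; dissipated=4.800
Final charges: Q1=14.00, Q2=8.00, Q3=3.20, Q4=4.80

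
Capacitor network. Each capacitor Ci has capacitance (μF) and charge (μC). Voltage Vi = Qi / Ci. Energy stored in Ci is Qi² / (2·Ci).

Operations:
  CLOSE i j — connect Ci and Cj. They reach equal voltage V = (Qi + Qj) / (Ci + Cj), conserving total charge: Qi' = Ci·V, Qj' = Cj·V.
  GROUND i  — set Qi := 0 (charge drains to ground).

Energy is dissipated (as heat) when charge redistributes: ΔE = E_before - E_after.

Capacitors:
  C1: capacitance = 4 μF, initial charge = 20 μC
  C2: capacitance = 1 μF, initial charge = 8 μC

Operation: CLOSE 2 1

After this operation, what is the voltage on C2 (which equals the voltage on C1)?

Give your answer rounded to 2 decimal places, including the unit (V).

Answer: 5.60 V

Derivation:
Initial: C1(4μF, Q=20μC, V=5.00V), C2(1μF, Q=8μC, V=8.00V)
Op 1: CLOSE 2-1: Q_total=28.00, C_total=5.00, V=5.60; Q2=5.60, Q1=22.40; dissipated=3.600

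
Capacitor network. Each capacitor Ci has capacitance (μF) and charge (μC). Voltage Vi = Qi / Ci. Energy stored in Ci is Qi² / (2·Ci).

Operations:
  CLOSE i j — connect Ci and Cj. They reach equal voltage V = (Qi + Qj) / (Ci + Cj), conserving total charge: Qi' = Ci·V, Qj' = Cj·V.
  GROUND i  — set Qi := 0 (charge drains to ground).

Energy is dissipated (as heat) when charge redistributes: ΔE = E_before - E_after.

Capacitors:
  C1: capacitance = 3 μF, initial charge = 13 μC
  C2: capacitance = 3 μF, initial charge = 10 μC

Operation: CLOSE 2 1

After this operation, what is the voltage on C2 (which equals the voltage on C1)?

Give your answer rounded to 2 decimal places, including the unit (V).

Answer: 3.83 V

Derivation:
Initial: C1(3μF, Q=13μC, V=4.33V), C2(3μF, Q=10μC, V=3.33V)
Op 1: CLOSE 2-1: Q_total=23.00, C_total=6.00, V=3.83; Q2=11.50, Q1=11.50; dissipated=0.750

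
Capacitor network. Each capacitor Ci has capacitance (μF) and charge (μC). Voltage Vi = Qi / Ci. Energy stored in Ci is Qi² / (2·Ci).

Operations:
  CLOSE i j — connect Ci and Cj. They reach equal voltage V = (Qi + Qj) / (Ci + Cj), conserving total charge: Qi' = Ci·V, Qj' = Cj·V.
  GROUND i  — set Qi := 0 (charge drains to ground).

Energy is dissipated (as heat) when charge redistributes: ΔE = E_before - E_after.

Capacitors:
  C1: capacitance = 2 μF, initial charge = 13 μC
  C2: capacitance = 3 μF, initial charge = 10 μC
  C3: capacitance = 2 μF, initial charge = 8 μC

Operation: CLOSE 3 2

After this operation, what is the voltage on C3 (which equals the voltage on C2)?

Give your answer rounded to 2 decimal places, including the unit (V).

Answer: 3.60 V

Derivation:
Initial: C1(2μF, Q=13μC, V=6.50V), C2(3μF, Q=10μC, V=3.33V), C3(2μF, Q=8μC, V=4.00V)
Op 1: CLOSE 3-2: Q_total=18.00, C_total=5.00, V=3.60; Q3=7.20, Q2=10.80; dissipated=0.267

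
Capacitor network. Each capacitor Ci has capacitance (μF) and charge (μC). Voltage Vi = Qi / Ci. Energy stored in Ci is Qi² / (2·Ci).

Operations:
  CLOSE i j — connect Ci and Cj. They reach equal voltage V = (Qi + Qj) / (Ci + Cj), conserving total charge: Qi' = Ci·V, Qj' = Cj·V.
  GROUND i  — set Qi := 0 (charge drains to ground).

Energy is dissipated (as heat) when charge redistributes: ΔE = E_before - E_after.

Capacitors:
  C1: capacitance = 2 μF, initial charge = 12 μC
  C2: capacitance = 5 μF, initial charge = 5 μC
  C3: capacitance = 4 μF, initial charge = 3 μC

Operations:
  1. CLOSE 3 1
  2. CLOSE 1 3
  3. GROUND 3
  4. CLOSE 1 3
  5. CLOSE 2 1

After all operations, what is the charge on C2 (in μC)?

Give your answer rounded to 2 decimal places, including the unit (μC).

Initial: C1(2μF, Q=12μC, V=6.00V), C2(5μF, Q=5μC, V=1.00V), C3(4μF, Q=3μC, V=0.75V)
Op 1: CLOSE 3-1: Q_total=15.00, C_total=6.00, V=2.50; Q3=10.00, Q1=5.00; dissipated=18.375
Op 2: CLOSE 1-3: Q_total=15.00, C_total=6.00, V=2.50; Q1=5.00, Q3=10.00; dissipated=0.000
Op 3: GROUND 3: Q3=0; energy lost=12.500
Op 4: CLOSE 1-3: Q_total=5.00, C_total=6.00, V=0.83; Q1=1.67, Q3=3.33; dissipated=4.167
Op 5: CLOSE 2-1: Q_total=6.67, C_total=7.00, V=0.95; Q2=4.76, Q1=1.90; dissipated=0.020
Final charges: Q1=1.90, Q2=4.76, Q3=3.33

Answer: 4.76 μC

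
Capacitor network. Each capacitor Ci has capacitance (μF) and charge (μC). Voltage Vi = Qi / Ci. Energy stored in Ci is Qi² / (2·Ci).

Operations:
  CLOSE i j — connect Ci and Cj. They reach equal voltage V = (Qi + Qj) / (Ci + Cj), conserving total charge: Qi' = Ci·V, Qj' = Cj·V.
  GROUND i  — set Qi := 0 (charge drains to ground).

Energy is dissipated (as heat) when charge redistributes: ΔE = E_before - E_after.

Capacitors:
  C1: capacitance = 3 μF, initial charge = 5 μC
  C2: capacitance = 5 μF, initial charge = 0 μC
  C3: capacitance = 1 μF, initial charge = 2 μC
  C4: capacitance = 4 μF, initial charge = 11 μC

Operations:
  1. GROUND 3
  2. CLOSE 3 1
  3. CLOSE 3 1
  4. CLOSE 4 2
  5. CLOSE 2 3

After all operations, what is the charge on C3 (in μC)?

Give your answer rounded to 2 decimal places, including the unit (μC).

Initial: C1(3μF, Q=5μC, V=1.67V), C2(5μF, Q=0μC, V=0.00V), C3(1μF, Q=2μC, V=2.00V), C4(4μF, Q=11μC, V=2.75V)
Op 1: GROUND 3: Q3=0; energy lost=2.000
Op 2: CLOSE 3-1: Q_total=5.00, C_total=4.00, V=1.25; Q3=1.25, Q1=3.75; dissipated=1.042
Op 3: CLOSE 3-1: Q_total=5.00, C_total=4.00, V=1.25; Q3=1.25, Q1=3.75; dissipated=0.000
Op 4: CLOSE 4-2: Q_total=11.00, C_total=9.00, V=1.22; Q4=4.89, Q2=6.11; dissipated=8.403
Op 5: CLOSE 2-3: Q_total=7.36, C_total=6.00, V=1.23; Q2=6.13, Q3=1.23; dissipated=0.000
Final charges: Q1=3.75, Q2=6.13, Q3=1.23, Q4=4.89

Answer: 1.23 μC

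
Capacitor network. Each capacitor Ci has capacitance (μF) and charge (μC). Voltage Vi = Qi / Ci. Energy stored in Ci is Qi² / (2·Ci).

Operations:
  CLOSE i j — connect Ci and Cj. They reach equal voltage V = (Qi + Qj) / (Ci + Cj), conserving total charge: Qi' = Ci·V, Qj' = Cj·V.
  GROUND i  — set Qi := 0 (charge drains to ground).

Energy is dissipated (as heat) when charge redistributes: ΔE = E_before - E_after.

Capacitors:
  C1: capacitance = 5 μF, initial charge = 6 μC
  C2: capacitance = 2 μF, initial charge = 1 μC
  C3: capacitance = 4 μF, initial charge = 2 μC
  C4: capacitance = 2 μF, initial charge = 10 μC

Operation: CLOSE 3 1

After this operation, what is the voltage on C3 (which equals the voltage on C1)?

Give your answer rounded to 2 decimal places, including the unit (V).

Answer: 0.89 V

Derivation:
Initial: C1(5μF, Q=6μC, V=1.20V), C2(2μF, Q=1μC, V=0.50V), C3(4μF, Q=2μC, V=0.50V), C4(2μF, Q=10μC, V=5.00V)
Op 1: CLOSE 3-1: Q_total=8.00, C_total=9.00, V=0.89; Q3=3.56, Q1=4.44; dissipated=0.544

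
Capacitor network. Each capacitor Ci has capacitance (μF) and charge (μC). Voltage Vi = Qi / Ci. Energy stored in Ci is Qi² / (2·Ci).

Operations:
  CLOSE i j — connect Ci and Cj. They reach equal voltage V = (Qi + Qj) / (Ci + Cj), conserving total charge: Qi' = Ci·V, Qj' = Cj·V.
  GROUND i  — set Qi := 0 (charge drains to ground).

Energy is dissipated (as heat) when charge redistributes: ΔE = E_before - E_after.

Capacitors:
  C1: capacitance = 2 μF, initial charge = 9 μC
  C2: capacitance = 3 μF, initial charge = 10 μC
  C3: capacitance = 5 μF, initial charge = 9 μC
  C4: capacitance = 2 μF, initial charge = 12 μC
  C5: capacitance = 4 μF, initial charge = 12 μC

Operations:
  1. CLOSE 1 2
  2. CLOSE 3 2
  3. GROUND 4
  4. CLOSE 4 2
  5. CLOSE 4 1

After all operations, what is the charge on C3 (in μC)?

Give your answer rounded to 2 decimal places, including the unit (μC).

Answer: 12.75 μC

Derivation:
Initial: C1(2μF, Q=9μC, V=4.50V), C2(3μF, Q=10μC, V=3.33V), C3(5μF, Q=9μC, V=1.80V), C4(2μF, Q=12μC, V=6.00V), C5(4μF, Q=12μC, V=3.00V)
Op 1: CLOSE 1-2: Q_total=19.00, C_total=5.00, V=3.80; Q1=7.60, Q2=11.40; dissipated=0.817
Op 2: CLOSE 3-2: Q_total=20.40, C_total=8.00, V=2.55; Q3=12.75, Q2=7.65; dissipated=3.750
Op 3: GROUND 4: Q4=0; energy lost=36.000
Op 4: CLOSE 4-2: Q_total=7.65, C_total=5.00, V=1.53; Q4=3.06, Q2=4.59; dissipated=3.901
Op 5: CLOSE 4-1: Q_total=10.66, C_total=4.00, V=2.67; Q4=5.33, Q1=5.33; dissipated=2.576
Final charges: Q1=5.33, Q2=4.59, Q3=12.75, Q4=5.33, Q5=12.00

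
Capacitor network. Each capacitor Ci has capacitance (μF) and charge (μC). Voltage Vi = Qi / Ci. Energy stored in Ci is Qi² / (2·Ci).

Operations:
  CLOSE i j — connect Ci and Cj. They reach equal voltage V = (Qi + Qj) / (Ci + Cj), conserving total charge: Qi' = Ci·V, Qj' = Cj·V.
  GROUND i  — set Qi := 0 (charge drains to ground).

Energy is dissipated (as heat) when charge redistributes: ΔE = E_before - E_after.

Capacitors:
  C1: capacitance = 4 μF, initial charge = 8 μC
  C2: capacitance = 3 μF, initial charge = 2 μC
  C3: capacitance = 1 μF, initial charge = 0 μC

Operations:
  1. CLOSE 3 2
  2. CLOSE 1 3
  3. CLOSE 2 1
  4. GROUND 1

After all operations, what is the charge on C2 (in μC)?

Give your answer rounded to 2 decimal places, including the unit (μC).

Answer: 3.56 μC

Derivation:
Initial: C1(4μF, Q=8μC, V=2.00V), C2(3μF, Q=2μC, V=0.67V), C3(1μF, Q=0μC, V=0.00V)
Op 1: CLOSE 3-2: Q_total=2.00, C_total=4.00, V=0.50; Q3=0.50, Q2=1.50; dissipated=0.167
Op 2: CLOSE 1-3: Q_total=8.50, C_total=5.00, V=1.70; Q1=6.80, Q3=1.70; dissipated=0.900
Op 3: CLOSE 2-1: Q_total=8.30, C_total=7.00, V=1.19; Q2=3.56, Q1=4.74; dissipated=1.234
Op 4: GROUND 1: Q1=0; energy lost=2.812
Final charges: Q1=0.00, Q2=3.56, Q3=1.70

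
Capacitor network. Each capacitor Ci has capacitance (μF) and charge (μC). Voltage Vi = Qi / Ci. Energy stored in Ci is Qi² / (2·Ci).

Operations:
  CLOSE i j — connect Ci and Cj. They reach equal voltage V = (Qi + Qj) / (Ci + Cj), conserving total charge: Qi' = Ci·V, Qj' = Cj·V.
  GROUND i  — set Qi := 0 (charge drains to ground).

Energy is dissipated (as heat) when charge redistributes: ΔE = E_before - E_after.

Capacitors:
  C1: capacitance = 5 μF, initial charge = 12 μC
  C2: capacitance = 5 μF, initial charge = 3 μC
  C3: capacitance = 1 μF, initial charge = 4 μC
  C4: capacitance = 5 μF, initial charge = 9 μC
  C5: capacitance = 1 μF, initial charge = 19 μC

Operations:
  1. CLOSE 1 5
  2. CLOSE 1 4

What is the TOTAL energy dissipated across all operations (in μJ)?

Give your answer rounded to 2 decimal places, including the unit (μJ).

Answer: 128.98 μJ

Derivation:
Initial: C1(5μF, Q=12μC, V=2.40V), C2(5μF, Q=3μC, V=0.60V), C3(1μF, Q=4μC, V=4.00V), C4(5μF, Q=9μC, V=1.80V), C5(1μF, Q=19μC, V=19.00V)
Op 1: CLOSE 1-5: Q_total=31.00, C_total=6.00, V=5.17; Q1=25.83, Q5=5.17; dissipated=114.817
Op 2: CLOSE 1-4: Q_total=34.83, C_total=10.00, V=3.48; Q1=17.42, Q4=17.42; dissipated=14.168
Total dissipated: 128.985 μJ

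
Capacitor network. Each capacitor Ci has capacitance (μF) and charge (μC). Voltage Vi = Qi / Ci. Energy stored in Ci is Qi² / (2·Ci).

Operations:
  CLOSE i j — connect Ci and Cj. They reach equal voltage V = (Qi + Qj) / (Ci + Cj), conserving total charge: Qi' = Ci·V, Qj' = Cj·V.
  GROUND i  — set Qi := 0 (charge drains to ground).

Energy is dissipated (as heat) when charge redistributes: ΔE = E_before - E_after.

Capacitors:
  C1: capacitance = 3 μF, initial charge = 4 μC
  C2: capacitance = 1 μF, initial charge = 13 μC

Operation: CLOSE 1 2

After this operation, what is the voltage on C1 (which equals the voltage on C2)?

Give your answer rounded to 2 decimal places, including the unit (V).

Initial: C1(3μF, Q=4μC, V=1.33V), C2(1μF, Q=13μC, V=13.00V)
Op 1: CLOSE 1-2: Q_total=17.00, C_total=4.00, V=4.25; Q1=12.75, Q2=4.25; dissipated=51.042

Answer: 4.25 V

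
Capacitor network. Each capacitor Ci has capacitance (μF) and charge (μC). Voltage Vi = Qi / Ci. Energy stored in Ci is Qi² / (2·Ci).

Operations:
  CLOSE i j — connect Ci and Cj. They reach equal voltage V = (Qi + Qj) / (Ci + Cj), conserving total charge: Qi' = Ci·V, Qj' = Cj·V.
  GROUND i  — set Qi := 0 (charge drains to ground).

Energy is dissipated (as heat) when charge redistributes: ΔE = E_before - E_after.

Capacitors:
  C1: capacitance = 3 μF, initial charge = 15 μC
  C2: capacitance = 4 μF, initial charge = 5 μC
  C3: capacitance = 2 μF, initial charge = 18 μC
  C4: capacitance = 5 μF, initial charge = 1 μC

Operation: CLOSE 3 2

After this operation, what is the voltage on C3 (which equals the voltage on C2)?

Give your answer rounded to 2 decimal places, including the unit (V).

Answer: 3.83 V

Derivation:
Initial: C1(3μF, Q=15μC, V=5.00V), C2(4μF, Q=5μC, V=1.25V), C3(2μF, Q=18μC, V=9.00V), C4(5μF, Q=1μC, V=0.20V)
Op 1: CLOSE 3-2: Q_total=23.00, C_total=6.00, V=3.83; Q3=7.67, Q2=15.33; dissipated=40.042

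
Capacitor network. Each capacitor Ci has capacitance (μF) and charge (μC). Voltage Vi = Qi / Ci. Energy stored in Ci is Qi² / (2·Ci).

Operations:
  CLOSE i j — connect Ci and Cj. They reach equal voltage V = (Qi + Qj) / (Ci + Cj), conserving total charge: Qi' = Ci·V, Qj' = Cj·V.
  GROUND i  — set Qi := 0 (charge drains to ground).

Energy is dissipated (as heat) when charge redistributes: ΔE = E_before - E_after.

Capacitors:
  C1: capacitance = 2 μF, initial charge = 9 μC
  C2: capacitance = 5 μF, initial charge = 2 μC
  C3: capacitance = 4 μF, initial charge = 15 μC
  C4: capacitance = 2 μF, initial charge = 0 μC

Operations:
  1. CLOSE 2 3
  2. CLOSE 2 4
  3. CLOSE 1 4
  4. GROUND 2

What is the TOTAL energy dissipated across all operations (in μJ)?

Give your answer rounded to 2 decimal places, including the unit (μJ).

Answer: 24.53 μJ

Derivation:
Initial: C1(2μF, Q=9μC, V=4.50V), C2(5μF, Q=2μC, V=0.40V), C3(4μF, Q=15μC, V=3.75V), C4(2μF, Q=0μC, V=0.00V)
Op 1: CLOSE 2-3: Q_total=17.00, C_total=9.00, V=1.89; Q2=9.44, Q3=7.56; dissipated=12.469
Op 2: CLOSE 2-4: Q_total=9.44, C_total=7.00, V=1.35; Q2=6.75, Q4=2.70; dissipated=2.549
Op 3: CLOSE 1-4: Q_total=11.70, C_total=4.00, V=2.92; Q1=5.85, Q4=5.85; dissipated=4.964
Op 4: GROUND 2: Q2=0; energy lost=4.551
Total dissipated: 24.533 μJ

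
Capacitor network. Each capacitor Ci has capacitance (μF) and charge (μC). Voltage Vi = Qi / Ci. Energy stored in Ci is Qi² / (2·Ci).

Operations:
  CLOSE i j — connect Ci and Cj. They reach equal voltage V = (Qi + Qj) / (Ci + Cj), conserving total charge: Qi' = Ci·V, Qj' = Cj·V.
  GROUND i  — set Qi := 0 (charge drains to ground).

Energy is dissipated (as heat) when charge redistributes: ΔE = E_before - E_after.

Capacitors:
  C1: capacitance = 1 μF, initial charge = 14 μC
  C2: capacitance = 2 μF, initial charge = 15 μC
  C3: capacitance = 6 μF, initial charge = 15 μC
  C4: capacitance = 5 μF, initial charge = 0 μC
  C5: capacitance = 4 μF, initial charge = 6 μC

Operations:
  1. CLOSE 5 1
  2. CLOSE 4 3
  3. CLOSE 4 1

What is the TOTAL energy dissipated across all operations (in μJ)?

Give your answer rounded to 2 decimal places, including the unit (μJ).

Answer: 73.92 μJ

Derivation:
Initial: C1(1μF, Q=14μC, V=14.00V), C2(2μF, Q=15μC, V=7.50V), C3(6μF, Q=15μC, V=2.50V), C4(5μF, Q=0μC, V=0.00V), C5(4μF, Q=6μC, V=1.50V)
Op 1: CLOSE 5-1: Q_total=20.00, C_total=5.00, V=4.00; Q5=16.00, Q1=4.00; dissipated=62.500
Op 2: CLOSE 4-3: Q_total=15.00, C_total=11.00, V=1.36; Q4=6.82, Q3=8.18; dissipated=8.523
Op 3: CLOSE 4-1: Q_total=10.82, C_total=6.00, V=1.80; Q4=9.02, Q1=1.80; dissipated=2.896
Total dissipated: 73.919 μJ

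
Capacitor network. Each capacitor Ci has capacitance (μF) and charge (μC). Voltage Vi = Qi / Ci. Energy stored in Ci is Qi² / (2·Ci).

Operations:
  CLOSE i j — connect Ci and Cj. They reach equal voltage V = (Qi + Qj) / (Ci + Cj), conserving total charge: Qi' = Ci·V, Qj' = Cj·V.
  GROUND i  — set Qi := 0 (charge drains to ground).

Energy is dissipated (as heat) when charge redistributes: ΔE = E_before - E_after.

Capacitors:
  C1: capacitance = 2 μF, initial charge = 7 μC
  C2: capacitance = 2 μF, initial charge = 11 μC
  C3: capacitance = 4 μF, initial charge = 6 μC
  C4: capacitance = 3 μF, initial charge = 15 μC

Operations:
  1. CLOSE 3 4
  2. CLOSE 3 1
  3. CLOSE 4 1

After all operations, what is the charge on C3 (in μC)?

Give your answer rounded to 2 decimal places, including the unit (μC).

Initial: C1(2μF, Q=7μC, V=3.50V), C2(2μF, Q=11μC, V=5.50V), C3(4μF, Q=6μC, V=1.50V), C4(3μF, Q=15μC, V=5.00V)
Op 1: CLOSE 3-4: Q_total=21.00, C_total=7.00, V=3.00; Q3=12.00, Q4=9.00; dissipated=10.500
Op 2: CLOSE 3-1: Q_total=19.00, C_total=6.00, V=3.17; Q3=12.67, Q1=6.33; dissipated=0.167
Op 3: CLOSE 4-1: Q_total=15.33, C_total=5.00, V=3.07; Q4=9.20, Q1=6.13; dissipated=0.017
Final charges: Q1=6.13, Q2=11.00, Q3=12.67, Q4=9.20

Answer: 12.67 μC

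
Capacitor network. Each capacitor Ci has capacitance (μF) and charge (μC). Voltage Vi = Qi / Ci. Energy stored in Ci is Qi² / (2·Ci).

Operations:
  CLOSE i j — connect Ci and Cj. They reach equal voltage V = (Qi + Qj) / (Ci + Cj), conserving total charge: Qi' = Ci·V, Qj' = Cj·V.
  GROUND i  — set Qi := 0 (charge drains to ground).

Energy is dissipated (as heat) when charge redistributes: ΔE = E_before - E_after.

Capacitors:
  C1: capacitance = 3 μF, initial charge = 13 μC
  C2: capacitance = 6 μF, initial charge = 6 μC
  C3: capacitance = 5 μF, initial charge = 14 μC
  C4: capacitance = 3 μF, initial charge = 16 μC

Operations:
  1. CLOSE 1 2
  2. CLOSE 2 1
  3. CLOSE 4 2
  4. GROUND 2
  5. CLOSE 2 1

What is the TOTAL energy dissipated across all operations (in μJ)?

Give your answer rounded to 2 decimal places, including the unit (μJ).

Initial: C1(3μF, Q=13μC, V=4.33V), C2(6μF, Q=6μC, V=1.00V), C3(5μF, Q=14μC, V=2.80V), C4(3μF, Q=16μC, V=5.33V)
Op 1: CLOSE 1-2: Q_total=19.00, C_total=9.00, V=2.11; Q1=6.33, Q2=12.67; dissipated=11.111
Op 2: CLOSE 2-1: Q_total=19.00, C_total=9.00, V=2.11; Q2=12.67, Q1=6.33; dissipated=0.000
Op 3: CLOSE 4-2: Q_total=28.67, C_total=9.00, V=3.19; Q4=9.56, Q2=19.11; dissipated=10.383
Op 4: GROUND 2: Q2=0; energy lost=30.436
Op 5: CLOSE 2-1: Q_total=6.33, C_total=9.00, V=0.70; Q2=4.22, Q1=2.11; dissipated=4.457
Total dissipated: 56.387 μJ

Answer: 56.39 μJ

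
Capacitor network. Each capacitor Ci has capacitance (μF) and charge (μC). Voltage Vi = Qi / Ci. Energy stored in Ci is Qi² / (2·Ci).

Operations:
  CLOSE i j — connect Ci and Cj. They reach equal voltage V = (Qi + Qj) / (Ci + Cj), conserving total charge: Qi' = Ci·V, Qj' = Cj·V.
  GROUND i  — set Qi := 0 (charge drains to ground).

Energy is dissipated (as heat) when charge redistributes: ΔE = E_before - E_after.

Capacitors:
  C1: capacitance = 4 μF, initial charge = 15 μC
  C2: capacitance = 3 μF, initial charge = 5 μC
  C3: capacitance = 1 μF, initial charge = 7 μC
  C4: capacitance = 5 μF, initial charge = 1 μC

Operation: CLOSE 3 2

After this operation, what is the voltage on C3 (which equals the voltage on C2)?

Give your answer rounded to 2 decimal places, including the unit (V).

Initial: C1(4μF, Q=15μC, V=3.75V), C2(3μF, Q=5μC, V=1.67V), C3(1μF, Q=7μC, V=7.00V), C4(5μF, Q=1μC, V=0.20V)
Op 1: CLOSE 3-2: Q_total=12.00, C_total=4.00, V=3.00; Q3=3.00, Q2=9.00; dissipated=10.667

Answer: 3.00 V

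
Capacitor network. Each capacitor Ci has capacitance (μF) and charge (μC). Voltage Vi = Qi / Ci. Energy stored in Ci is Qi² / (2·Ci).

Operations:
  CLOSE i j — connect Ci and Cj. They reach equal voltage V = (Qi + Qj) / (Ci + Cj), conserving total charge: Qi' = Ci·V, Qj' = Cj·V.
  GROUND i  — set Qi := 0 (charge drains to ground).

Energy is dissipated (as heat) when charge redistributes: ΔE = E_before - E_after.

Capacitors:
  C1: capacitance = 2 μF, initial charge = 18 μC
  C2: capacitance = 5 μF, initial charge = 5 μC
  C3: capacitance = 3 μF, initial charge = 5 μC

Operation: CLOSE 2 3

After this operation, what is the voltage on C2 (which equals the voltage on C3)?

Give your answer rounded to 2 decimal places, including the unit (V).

Answer: 1.25 V

Derivation:
Initial: C1(2μF, Q=18μC, V=9.00V), C2(5μF, Q=5μC, V=1.00V), C3(3μF, Q=5μC, V=1.67V)
Op 1: CLOSE 2-3: Q_total=10.00, C_total=8.00, V=1.25; Q2=6.25, Q3=3.75; dissipated=0.417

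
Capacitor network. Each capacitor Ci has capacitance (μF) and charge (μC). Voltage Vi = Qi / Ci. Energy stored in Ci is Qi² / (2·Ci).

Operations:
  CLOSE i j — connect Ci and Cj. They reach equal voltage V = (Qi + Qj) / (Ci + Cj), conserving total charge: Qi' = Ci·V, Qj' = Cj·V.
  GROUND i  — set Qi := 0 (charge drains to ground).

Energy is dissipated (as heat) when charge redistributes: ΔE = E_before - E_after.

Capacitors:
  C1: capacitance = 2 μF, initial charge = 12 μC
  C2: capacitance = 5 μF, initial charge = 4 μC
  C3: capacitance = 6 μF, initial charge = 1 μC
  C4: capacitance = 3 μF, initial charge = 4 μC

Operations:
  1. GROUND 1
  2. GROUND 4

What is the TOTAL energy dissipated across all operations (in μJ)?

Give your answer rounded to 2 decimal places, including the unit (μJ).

Initial: C1(2μF, Q=12μC, V=6.00V), C2(5μF, Q=4μC, V=0.80V), C3(6μF, Q=1μC, V=0.17V), C4(3μF, Q=4μC, V=1.33V)
Op 1: GROUND 1: Q1=0; energy lost=36.000
Op 2: GROUND 4: Q4=0; energy lost=2.667
Total dissipated: 38.667 μJ

Answer: 38.67 μJ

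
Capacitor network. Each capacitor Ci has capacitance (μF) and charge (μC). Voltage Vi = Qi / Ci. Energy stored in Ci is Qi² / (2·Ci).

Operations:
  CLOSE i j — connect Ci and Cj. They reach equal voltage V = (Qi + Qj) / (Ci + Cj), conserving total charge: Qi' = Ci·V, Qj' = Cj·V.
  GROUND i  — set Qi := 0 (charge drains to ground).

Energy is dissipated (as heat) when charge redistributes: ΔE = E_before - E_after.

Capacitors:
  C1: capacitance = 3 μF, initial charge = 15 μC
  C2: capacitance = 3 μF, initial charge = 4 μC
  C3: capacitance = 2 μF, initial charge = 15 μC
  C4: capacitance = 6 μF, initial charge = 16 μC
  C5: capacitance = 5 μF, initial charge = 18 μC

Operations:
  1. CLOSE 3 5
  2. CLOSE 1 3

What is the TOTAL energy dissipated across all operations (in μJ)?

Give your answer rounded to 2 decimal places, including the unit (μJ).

Answer: 10.91 μJ

Derivation:
Initial: C1(3μF, Q=15μC, V=5.00V), C2(3μF, Q=4μC, V=1.33V), C3(2μF, Q=15μC, V=7.50V), C4(6μF, Q=16μC, V=2.67V), C5(5μF, Q=18μC, V=3.60V)
Op 1: CLOSE 3-5: Q_total=33.00, C_total=7.00, V=4.71; Q3=9.43, Q5=23.57; dissipated=10.864
Op 2: CLOSE 1-3: Q_total=24.43, C_total=5.00, V=4.89; Q1=14.66, Q3=9.77; dissipated=0.049
Total dissipated: 10.913 μJ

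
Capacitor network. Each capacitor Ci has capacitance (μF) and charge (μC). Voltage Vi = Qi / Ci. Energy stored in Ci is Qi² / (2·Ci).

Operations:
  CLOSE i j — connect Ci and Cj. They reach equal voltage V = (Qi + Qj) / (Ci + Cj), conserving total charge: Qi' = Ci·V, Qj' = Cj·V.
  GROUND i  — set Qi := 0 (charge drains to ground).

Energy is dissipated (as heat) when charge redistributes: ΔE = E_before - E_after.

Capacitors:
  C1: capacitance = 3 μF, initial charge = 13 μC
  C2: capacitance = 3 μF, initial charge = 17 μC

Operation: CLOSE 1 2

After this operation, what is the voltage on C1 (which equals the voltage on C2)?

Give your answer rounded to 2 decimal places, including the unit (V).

Answer: 5.00 V

Derivation:
Initial: C1(3μF, Q=13μC, V=4.33V), C2(3μF, Q=17μC, V=5.67V)
Op 1: CLOSE 1-2: Q_total=30.00, C_total=6.00, V=5.00; Q1=15.00, Q2=15.00; dissipated=1.333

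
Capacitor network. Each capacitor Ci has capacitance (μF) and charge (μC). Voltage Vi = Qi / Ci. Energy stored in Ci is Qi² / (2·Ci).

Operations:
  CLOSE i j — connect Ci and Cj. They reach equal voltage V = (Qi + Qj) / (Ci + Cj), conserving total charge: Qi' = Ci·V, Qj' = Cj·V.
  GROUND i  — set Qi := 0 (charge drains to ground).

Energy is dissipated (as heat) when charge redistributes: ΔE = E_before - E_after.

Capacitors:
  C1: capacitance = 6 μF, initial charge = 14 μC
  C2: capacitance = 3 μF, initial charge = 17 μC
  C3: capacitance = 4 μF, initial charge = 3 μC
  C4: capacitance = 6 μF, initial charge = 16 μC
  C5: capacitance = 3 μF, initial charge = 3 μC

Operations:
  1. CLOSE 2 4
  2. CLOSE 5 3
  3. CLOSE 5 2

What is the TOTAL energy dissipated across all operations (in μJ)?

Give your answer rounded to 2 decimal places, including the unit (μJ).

Answer: 14.97 μJ

Derivation:
Initial: C1(6μF, Q=14μC, V=2.33V), C2(3μF, Q=17μC, V=5.67V), C3(4μF, Q=3μC, V=0.75V), C4(6μF, Q=16μC, V=2.67V), C5(3μF, Q=3μC, V=1.00V)
Op 1: CLOSE 2-4: Q_total=33.00, C_total=9.00, V=3.67; Q2=11.00, Q4=22.00; dissipated=9.000
Op 2: CLOSE 5-3: Q_total=6.00, C_total=7.00, V=0.86; Q5=2.57, Q3=3.43; dissipated=0.054
Op 3: CLOSE 5-2: Q_total=13.57, C_total=6.00, V=2.26; Q5=6.79, Q2=6.79; dissipated=5.920
Total dissipated: 14.974 μJ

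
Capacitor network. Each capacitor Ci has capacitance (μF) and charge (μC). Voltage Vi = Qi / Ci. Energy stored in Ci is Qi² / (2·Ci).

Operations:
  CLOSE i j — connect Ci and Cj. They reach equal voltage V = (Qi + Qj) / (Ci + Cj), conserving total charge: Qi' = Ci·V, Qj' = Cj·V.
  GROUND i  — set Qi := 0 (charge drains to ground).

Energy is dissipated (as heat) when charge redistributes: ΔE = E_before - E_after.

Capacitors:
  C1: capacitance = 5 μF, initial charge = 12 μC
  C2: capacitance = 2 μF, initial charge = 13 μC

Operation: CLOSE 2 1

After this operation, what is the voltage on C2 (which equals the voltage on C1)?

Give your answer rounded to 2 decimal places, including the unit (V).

Initial: C1(5μF, Q=12μC, V=2.40V), C2(2μF, Q=13μC, V=6.50V)
Op 1: CLOSE 2-1: Q_total=25.00, C_total=7.00, V=3.57; Q2=7.14, Q1=17.86; dissipated=12.007

Answer: 3.57 V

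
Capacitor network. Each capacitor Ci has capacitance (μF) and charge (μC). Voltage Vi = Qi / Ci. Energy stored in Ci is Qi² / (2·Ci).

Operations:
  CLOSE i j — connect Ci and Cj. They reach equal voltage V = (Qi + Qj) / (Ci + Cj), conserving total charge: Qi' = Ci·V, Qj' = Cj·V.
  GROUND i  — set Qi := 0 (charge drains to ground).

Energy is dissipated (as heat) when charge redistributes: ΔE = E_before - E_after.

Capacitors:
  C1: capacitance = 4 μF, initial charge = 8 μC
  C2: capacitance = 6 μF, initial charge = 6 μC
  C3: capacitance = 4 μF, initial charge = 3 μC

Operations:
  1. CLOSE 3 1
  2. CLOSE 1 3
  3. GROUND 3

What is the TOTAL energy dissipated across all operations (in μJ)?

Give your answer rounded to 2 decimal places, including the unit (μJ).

Answer: 5.34 μJ

Derivation:
Initial: C1(4μF, Q=8μC, V=2.00V), C2(6μF, Q=6μC, V=1.00V), C3(4μF, Q=3μC, V=0.75V)
Op 1: CLOSE 3-1: Q_total=11.00, C_total=8.00, V=1.38; Q3=5.50, Q1=5.50; dissipated=1.562
Op 2: CLOSE 1-3: Q_total=11.00, C_total=8.00, V=1.38; Q1=5.50, Q3=5.50; dissipated=0.000
Op 3: GROUND 3: Q3=0; energy lost=3.781
Total dissipated: 5.344 μJ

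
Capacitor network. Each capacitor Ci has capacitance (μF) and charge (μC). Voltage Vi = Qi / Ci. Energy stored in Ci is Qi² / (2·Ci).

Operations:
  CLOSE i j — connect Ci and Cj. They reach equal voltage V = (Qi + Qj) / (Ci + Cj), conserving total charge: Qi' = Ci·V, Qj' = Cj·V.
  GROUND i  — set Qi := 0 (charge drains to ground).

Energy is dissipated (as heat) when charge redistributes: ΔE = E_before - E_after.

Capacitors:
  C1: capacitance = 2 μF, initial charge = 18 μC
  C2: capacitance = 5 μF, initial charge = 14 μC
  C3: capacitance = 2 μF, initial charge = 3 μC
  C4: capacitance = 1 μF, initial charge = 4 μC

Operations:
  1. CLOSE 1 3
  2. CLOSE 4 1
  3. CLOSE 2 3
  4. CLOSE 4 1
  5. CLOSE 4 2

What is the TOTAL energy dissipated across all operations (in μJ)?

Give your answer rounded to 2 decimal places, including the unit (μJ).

Initial: C1(2μF, Q=18μC, V=9.00V), C2(5μF, Q=14μC, V=2.80V), C3(2μF, Q=3μC, V=1.50V), C4(1μF, Q=4μC, V=4.00V)
Op 1: CLOSE 1-3: Q_total=21.00, C_total=4.00, V=5.25; Q1=10.50, Q3=10.50; dissipated=28.125
Op 2: CLOSE 4-1: Q_total=14.50, C_total=3.00, V=4.83; Q4=4.83, Q1=9.67; dissipated=0.521
Op 3: CLOSE 2-3: Q_total=24.50, C_total=7.00, V=3.50; Q2=17.50, Q3=7.00; dissipated=4.287
Op 4: CLOSE 4-1: Q_total=14.50, C_total=3.00, V=4.83; Q4=4.83, Q1=9.67; dissipated=0.000
Op 5: CLOSE 4-2: Q_total=22.33, C_total=6.00, V=3.72; Q4=3.72, Q2=18.61; dissipated=0.741
Total dissipated: 33.674 μJ

Answer: 33.67 μJ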